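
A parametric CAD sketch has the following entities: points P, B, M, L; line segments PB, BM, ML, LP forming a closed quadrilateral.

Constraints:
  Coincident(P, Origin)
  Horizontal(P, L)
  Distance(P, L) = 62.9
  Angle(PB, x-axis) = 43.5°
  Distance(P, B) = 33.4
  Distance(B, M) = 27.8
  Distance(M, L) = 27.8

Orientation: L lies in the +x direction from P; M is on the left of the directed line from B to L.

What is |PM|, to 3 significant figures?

57.9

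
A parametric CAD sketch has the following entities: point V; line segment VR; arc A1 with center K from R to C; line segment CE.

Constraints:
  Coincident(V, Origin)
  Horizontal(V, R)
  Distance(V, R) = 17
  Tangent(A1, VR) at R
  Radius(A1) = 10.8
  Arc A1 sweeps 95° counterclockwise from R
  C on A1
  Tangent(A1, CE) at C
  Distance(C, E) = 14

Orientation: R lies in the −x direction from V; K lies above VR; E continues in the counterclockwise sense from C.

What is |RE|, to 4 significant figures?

27.40

V is at the origin; VR is horizontal with |VR| = 17.0 and R on the −x side, so R = (-17.00, 0.000). A1 meets VR tangentially, so KR is at right angles to VR, so K = R + (0, 10.8) = (-17.00, 10.80). On A1, R sits at bearing -90° from K; a 95° counterclockwise sweep puts C at bearing 5°, so C = K + 10.8·(cos 5°, sin 5°) = (-6.241, 11.74). The tangent condition forces KC to be normal to CE, so CE runs along (−sin 5°, cos 5°); with |CE| = 14.0, E = (-7.461, 25.69). Then |RE| = |E − R| = 27.40.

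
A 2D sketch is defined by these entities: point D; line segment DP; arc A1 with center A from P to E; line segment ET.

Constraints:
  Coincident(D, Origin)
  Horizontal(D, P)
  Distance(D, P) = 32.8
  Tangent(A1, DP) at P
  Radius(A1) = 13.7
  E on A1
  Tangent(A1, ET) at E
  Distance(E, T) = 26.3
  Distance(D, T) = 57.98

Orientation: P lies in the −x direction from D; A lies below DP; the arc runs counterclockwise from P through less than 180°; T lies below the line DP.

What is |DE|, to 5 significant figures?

49.155

Checks: ∠(AP, PD) = 90.00° ✓; |AE| = 13.70 ✓; ∠(AE, ET) = 90.00° ✓; |ET| = 26.30 ✓; |DT| = 57.98 ✓.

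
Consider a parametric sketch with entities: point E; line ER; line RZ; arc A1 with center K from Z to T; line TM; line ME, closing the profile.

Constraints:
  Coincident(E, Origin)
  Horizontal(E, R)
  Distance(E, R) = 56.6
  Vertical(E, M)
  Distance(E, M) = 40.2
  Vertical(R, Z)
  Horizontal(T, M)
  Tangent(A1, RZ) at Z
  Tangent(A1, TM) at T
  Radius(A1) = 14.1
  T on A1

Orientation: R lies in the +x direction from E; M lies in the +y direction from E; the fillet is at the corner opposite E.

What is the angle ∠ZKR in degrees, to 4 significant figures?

61.62°

The virtual corner opposite E is at (56.60, 40.20). A1 meets RZ tangentially, so KZ is at right angles to RZ and the tangent condition forces KT to be normal to TM, with radius 14.1, so the center K sits 14.1 in from both sides at K = (42.50, 26.10). That places the tangent points at Z = (56.60, 26.10) on RZ and T = (42.50, 40.20) on TM. Then cos ∠ZKR = KZ·KR / (|KZ||KR|), giving 61.62°.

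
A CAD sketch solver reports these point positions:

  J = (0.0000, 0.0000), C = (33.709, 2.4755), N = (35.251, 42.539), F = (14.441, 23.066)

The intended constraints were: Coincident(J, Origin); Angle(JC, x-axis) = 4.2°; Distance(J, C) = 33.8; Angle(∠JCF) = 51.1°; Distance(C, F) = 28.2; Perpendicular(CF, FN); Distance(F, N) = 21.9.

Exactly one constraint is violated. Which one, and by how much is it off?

Distance(F, N) = 21.9 — off by 6.60.

J = (0.00, 0.00) ✓; JC at 4.200° ✓; |JC| = 33.80 ✓; ∠JCF = 51.10° ✓; |CF| = 28.20 ✓; ∠(CF, FN) = 90.00° ✓; |FN| = 28.50 ✗.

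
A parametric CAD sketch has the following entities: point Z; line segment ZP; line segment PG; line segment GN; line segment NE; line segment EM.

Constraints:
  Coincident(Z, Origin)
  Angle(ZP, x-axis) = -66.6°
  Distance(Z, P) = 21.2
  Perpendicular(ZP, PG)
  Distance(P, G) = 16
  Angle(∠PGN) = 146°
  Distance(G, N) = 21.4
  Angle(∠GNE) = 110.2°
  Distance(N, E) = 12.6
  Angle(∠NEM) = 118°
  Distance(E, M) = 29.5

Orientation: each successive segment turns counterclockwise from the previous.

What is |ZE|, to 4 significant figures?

30.88

Z is at the origin; ZP runs at -66.6° with length 21.2, so P = (8.420, -19.46). The perpendicularity gives PG at right angles to ZP, so PG runs at 23.40°; with |PG| = 16.0, G = (23.10, -13.10). ∠PGN = 146.0° gives GN at 57.40° from the x-axis; with |GN| = 21.4, N = (34.63, 4.926). ∠GNE = 110.2° gives NE at 127.2° from the x-axis; with |NE| = 12.6, E = (27.02, 14.96). Then |ZE| = |E − Z| = 30.88.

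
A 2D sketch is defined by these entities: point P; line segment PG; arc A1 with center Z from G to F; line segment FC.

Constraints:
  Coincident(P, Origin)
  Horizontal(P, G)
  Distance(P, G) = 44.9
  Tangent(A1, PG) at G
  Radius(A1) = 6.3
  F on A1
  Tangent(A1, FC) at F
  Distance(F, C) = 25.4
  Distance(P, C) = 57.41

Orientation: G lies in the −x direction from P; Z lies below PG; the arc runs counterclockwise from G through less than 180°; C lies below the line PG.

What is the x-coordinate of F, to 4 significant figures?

-51.13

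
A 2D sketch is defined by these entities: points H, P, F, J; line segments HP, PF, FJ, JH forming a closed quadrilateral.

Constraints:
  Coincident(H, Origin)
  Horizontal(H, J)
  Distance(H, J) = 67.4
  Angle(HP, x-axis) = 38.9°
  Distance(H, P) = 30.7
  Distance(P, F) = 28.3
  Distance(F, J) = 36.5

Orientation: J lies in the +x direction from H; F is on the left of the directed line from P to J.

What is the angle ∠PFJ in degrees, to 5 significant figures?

93.648°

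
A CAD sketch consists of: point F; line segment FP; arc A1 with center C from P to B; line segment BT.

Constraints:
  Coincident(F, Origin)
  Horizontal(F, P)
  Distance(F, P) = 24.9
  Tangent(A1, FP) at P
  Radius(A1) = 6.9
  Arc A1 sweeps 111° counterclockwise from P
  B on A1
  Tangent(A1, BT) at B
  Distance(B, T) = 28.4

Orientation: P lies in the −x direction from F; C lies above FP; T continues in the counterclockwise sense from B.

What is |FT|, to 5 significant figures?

45.911

On A1, P sits at bearing -90° from C; a 111° counterclockwise sweep puts B at bearing 21°, so B = C + 6.9·(cos 21°, sin 21°) = (-18.458, 9.3727). A1 meets BT tangentially, so CB is at right angles to BT, so BT runs along (−sin 21°, cos 21°); with |BT| = 28.4, T = (-28.636, 35.886). Then |FT| = |T − F| = 45.911.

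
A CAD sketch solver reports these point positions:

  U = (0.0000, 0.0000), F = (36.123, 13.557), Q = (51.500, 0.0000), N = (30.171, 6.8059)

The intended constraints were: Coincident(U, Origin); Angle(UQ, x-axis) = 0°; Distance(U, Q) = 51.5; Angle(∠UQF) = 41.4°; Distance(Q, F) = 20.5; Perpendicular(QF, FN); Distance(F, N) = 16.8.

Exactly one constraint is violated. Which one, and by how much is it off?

Distance(F, N) = 16.8 — off by 7.80.

U = (0.00, 0.00) ✓; UQ at 0.000° ✓; |UQ| = 51.50 ✓; ∠UQF = 41.40° ✓; |QF| = 20.50 ✓; ∠(QF, FN) = 90.00° ✓; |FN| = 9.000 ✗.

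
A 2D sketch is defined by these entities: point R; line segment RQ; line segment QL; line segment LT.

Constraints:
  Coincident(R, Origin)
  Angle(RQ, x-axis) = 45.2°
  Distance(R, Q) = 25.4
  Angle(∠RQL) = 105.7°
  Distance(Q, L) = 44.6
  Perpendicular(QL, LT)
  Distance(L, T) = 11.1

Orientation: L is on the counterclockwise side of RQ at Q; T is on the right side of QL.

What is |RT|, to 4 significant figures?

62.56

∠RQL = 105.7°, so QL runs at 45.2° + (180° − 105.7°) = 119.5° from the x-axis; with |QL| = 44.6, L = Q + 44.6·(cos 119.5°, sin 119.5°) = (-4.064, 56.84). QL is perpendicular to LT; with |LT| = 11.1 on the right of QL, T = L + 11.1·(0.8704, 0.4924) = (5.597, 62.31). Then |RT| = |T − R| = 62.56.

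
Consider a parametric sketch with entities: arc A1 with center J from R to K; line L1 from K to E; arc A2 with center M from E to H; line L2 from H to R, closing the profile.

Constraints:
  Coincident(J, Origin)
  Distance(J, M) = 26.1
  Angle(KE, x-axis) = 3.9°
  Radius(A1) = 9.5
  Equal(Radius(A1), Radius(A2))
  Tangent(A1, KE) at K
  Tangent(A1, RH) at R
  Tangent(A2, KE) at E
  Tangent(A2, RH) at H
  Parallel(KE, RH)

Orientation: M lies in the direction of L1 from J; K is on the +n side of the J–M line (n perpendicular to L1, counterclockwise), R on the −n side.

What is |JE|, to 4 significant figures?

27.78

Tangency of A1 to both parallel lines with radius 9.5 puts K and R at J ± 9.5·n: K = (-0.6461, 9.478), R = (0.6461, -9.478). Equal radii place E and H the same way about M: E = M + 9.5·n = (25.39, 11.25), H = M − 9.5·n = (26.69, -7.703). Then |JE| = |E − J| = 27.78.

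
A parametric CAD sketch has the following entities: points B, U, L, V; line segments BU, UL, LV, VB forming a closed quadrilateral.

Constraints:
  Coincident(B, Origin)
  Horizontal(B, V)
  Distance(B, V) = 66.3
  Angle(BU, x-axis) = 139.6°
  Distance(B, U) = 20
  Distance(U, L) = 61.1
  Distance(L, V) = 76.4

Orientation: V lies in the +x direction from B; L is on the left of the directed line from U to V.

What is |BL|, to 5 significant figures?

65.448

B is at the origin; BV is horizontal with |BV| = 66.3 and V in +x, so V = (66.3, 0). BU runs at 139.6° with |BU| = 20.0, so U = (-15.231, 12.962). L is determined by |UL| = 61.1 and |LV| = 76.4 together: it lies at the intersection of circle(U, 61.1) and circle(V, 76.4). With |UV| = 82.555, the foot of the radical line on UV is 28.536 from U and the perpendicular offset is √(61.1² − 28.536²) = 54.027. Taking the left-of-UV solution: L = (21.434, 61.839).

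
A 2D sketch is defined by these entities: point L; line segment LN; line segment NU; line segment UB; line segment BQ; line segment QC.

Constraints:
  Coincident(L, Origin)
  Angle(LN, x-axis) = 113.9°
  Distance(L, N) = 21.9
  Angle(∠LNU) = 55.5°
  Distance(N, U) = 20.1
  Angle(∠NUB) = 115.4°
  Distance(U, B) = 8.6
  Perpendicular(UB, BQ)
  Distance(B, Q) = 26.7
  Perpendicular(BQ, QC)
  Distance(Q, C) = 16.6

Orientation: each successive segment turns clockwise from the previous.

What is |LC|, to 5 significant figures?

24.192

L is at the origin; LN runs at 113.9° with length 21.9, so N = (-8.8726, 20.022). ∠LNU = 55.5° gives NU at -10.600° from the x-axis; with |NU| = 20.1, U = (10.884, 16.325). ∠NUB = 115.4° gives UB at -75.200° from the x-axis; with |UB| = 8.6, B = (13.081, 8.0101). The perpendicularity gives BQ at right angles to UB, so BQ runs at -165.20°; with |BQ| = 26.7, Q = (-12.733, 1.1897). BQ ⟂ QC, so QC runs at 104.80°; with |QC| = 16.6, C = (-16.973, 17.239). Then |LC| = |C − L| = 24.192.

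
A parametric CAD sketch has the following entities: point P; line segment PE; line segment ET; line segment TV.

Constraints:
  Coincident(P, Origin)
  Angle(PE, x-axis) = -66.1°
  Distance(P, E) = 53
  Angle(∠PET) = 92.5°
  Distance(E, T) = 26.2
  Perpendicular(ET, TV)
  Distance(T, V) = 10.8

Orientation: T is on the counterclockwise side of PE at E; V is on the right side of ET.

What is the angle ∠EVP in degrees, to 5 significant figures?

43.501°

P is at the origin; PE runs at -66.1° with length 53.0, so E = 53.0·(cos -66.1°, sin -66.1°) = (21.473, -48.455). ∠PET = 92.5°, so ET runs at -66.1° + (180° − 92.5°) = 21.400° from the x-axis; with |ET| = 26.2, T = E + 26.2·(cos 21.400°, sin 21.400°) = (45.866, -38.896). The perpendicularity gives TV at right angles to ET; with |TV| = 10.8 on the right of ET, V = T + 10.8·(0.36488, -0.93106) = (49.807, -48.951). Then cos ∠EVP = VE·VP / (|VE||VP|), giving 43.501°.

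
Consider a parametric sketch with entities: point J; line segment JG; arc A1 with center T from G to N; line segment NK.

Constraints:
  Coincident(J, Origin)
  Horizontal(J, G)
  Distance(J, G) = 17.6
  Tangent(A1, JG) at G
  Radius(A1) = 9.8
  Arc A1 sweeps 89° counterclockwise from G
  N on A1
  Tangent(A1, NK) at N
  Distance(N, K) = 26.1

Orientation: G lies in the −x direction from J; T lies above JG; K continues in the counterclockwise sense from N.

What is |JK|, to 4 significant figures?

36.47

J is at the origin; JG is horizontal with |JG| = 17.6 and G on the −x side, so G = (-17.60, 0.000). Tangency of A1 to JG means the radius TG is perpendicular to JG, so T = G + (0, 9.8) = (-17.60, 9.800). On A1, G sits at bearing -90° from T; an 89° counterclockwise sweep puts N at bearing -1°, so N = T + 9.8·(cos -1°, sin -1°) = (-7.801, 9.629). The tangent condition forces TN to be normal to NK, so NK runs along (−sin -1°, cos -1°); with |NK| = 26.1, K = (-7.346, 35.72). Then |JK| = |K − J| = 36.47.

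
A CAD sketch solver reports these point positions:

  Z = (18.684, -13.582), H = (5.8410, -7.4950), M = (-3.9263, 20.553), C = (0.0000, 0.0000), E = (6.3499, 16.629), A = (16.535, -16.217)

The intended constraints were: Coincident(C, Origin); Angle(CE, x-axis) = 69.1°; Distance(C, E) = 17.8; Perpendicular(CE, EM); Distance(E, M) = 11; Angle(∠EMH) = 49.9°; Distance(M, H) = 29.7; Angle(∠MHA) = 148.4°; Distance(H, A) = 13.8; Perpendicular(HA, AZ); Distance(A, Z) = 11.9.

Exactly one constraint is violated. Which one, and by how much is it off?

Distance(A, Z) = 11.9 — off by 8.50.

C = (0.00, 0.00) ✓; CE at 69.10° ✓; |CE| = 17.80 ✓; ∠(CE, EM) = 90.00° ✓; |EM| = 11.00 ✓; ∠EMH = 49.90° ✓; |MH| = 29.70 ✓; ∠MHA = 148.4° ✓; |HA| = 13.80 ✓; ∠(HA, AZ) = 90.00° ✓; |AZ| = 3.400 ✗.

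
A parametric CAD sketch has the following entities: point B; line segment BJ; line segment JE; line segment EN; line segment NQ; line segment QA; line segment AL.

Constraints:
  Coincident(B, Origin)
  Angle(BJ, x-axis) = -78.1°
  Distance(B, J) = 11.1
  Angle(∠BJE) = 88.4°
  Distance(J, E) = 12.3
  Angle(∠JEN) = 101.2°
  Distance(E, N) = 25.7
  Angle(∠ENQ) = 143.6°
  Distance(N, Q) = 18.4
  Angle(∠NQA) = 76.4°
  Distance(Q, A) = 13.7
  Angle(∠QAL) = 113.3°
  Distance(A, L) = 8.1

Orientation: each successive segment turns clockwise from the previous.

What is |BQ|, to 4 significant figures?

32.09

B is at the origin; BJ runs at -78.1° with length 11.1, so J = (2.289, -10.86). ∠BJE = 88.4° gives JE at -169.7° from the x-axis; with |JE| = 12.3, E = (-9.813, -13.06). ∠JEN = 101.2° gives EN at 111.5° from the x-axis; with |EN| = 25.7, N = (-19.23, 10.85). ∠ENQ = 143.6° gives NQ at 75.10° from the x-axis; with |NQ| = 18.4, Q = (-14.50, 28.63). Then |BQ| = |Q − B| = 32.09.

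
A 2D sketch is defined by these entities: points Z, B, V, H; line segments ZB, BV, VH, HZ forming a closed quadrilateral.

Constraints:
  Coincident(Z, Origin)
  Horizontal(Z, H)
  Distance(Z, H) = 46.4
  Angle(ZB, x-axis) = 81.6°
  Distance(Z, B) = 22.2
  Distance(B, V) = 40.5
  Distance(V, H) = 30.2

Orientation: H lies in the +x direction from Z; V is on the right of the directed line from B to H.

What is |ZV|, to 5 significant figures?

25.003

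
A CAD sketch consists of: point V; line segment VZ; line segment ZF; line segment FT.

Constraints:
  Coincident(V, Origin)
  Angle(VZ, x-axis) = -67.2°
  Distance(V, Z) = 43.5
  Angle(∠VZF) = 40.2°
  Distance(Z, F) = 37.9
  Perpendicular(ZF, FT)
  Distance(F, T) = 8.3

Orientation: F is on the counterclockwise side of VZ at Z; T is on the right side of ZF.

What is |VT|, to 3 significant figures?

36.7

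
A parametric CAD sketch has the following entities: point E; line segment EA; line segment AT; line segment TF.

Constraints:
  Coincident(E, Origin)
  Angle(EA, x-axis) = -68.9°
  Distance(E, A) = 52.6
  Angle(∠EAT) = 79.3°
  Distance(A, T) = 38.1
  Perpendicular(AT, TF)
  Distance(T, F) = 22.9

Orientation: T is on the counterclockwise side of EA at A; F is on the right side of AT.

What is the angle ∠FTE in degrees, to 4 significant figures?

151.3°

∠EAT = 79.3°, so AT runs at -68.9° + (180° − 79.3°) = 31.80° from the x-axis; with |AT| = 38.1, T = A + 38.1·(cos 31.80°, sin 31.80°) = (51.32, -29.00). The perpendicularity gives TF at right angles to AT; with |TF| = 22.9 on the right of AT, F = T + 22.9·(0.5270, -0.8499) = (63.38, -48.46). Then cos ∠FTE = TF·TE / (|TF||TE|), giving 151.3°.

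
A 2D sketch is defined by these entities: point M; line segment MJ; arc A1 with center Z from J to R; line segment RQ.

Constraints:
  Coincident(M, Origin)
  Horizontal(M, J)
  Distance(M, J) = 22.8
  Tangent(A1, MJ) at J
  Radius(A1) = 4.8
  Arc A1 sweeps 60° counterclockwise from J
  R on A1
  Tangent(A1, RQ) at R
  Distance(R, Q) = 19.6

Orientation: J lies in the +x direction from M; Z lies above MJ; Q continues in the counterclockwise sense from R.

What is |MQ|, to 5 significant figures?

41.550

M is at the origin; MJ is horizontal with |MJ| = 22.8 and J on the +x side, so J = (22.800, 0.0000). A1 meets MJ tangentially, so ZJ is at right angles to MJ, so Z = J + (0, 4.8) = (22.800, 4.8000). On A1, J sits at bearing -90° from Z; a 60° counterclockwise sweep puts R at bearing -30°, so R = Z + 4.8·(cos -30°, sin -30°) = (26.957, 2.4000). Since A1 is tangent to RQ there, ZR ⟂ RQ, so RQ runs along (−sin -30°, cos -30°); with |RQ| = 19.6, Q = (36.757, 19.374). Then |MQ| = |Q − M| = 41.550.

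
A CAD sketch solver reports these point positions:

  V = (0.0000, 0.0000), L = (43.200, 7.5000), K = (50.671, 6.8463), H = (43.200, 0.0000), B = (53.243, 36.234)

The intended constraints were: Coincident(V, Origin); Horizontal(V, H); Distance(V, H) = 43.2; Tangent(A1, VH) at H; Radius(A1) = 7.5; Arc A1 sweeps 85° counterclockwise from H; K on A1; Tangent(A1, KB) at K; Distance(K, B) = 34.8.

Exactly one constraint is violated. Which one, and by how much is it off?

Distance(K, B) = 34.8 — off by 5.30.

V = (0.00, 0.00) ✓; V.y = 0.00, H.y = 0.00 ✓; |VH| = 43.20 ✓; ∠(LH, HV) = 90.00° ✓; |LH| = 7.500 ✓; bearing(L→K) − bearing(L→H) = 85.00° ✓; |LK| = 7.500 ✓; ∠(LK, KB) = 90.00° ✓; |KB| = 29.50 ✗.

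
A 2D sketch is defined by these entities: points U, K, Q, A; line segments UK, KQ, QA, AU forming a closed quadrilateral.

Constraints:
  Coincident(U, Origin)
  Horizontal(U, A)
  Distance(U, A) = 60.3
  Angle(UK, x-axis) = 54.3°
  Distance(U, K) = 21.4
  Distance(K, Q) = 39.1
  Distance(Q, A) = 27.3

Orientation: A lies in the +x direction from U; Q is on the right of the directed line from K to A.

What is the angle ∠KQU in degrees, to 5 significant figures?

31.831°

Checks: |KQ| = 39.10 ✓; |QA| = 27.30 ✓.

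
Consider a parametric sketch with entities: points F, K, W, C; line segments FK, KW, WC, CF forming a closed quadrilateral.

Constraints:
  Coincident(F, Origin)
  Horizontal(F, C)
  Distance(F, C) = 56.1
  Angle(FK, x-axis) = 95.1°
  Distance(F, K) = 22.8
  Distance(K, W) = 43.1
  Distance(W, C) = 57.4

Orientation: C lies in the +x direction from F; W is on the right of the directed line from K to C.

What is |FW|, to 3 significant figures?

20.3

F is at the origin; F and C share the same y with |FC| = 56.1 and C in +x, so C = (56.1, 0). FK runs at 95.1° with |FK| = 22.8, so K = (-2.03, 22.7). W is determined by |KW| = 43.1 and |WC| = 57.4 together: it lies at the intersection of circle(K, 43.1) and circle(C, 57.4). With |KC| = 62.4, the foot of the radical line on KC is 19.7 from K and the perpendicular offset is √(43.1² − 19.7²) = 38.3. Taking the right-of-KC solution: W = (2.36, -20.2).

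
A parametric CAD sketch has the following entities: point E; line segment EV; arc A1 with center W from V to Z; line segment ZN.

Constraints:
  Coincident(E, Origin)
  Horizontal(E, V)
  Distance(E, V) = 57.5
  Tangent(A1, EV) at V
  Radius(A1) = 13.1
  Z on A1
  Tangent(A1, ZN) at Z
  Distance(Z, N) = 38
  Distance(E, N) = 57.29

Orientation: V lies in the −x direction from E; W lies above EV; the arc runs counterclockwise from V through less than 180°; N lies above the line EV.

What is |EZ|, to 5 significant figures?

45.904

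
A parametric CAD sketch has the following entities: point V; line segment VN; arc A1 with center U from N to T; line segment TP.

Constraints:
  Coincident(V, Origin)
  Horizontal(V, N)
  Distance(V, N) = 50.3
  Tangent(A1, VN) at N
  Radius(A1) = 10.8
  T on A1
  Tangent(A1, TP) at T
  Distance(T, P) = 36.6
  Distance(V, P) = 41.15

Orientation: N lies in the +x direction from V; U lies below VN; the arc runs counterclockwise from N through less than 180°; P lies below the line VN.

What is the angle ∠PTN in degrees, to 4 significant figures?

151.8°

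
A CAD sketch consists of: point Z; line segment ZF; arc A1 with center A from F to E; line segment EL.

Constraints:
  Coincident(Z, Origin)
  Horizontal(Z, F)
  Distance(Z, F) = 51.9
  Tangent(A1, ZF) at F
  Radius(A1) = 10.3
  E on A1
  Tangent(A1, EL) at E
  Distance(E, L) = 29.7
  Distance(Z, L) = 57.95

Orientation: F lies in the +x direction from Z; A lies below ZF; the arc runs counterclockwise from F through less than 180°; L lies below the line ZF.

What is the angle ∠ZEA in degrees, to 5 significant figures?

165.50°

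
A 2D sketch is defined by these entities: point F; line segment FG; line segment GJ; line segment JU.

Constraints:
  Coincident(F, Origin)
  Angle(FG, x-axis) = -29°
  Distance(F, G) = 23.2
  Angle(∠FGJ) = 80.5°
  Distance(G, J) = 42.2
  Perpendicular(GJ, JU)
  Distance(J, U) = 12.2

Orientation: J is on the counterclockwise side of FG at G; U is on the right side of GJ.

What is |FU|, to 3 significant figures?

52.0

F is at the origin; FG runs at -29.0° with length 23.2, so G = 23.2·(cos -29.0°, sin -29.0°) = (20.3, -11.2). ∠FGJ = 80.5°, so GJ runs at -29.0° + (180° − 80.5°) = 70.5° from the x-axis; with |GJ| = 42.2, J = G + 42.2·(cos 70.5°, sin 70.5°) = (34.4, 28.5). GJ ⟂ JU; with |JU| = 12.2 on the right of GJ, U = J + 12.2·(0.943, -0.334) = (45.9, 24.5). Then |FU| = |U − F| = 52.0.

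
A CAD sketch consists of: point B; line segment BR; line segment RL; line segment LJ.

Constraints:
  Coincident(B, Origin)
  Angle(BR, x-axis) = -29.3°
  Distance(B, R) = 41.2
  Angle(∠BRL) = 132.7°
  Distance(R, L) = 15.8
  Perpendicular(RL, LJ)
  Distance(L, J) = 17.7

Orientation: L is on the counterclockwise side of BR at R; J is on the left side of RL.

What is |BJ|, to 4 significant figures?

45.51

B is at the origin; BR runs at -29.3° with length 41.2, so R = 41.2·(cos -29.3°, sin -29.3°) = (35.93, -20.16). ∠BRL = 132.7°, so RL runs at -29.3° + (180° − 132.7°) = 18.00° from the x-axis; with |RL| = 15.8, L = R + 15.8·(cos 18.00°, sin 18.00°) = (50.96, -15.28). RL ⟂ LJ; with |LJ| = 17.7 on the left of RL, J = L + 17.7·(-0.3090, 0.9511) = (45.49, 1.554). Then |BJ| = |J − B| = 45.51.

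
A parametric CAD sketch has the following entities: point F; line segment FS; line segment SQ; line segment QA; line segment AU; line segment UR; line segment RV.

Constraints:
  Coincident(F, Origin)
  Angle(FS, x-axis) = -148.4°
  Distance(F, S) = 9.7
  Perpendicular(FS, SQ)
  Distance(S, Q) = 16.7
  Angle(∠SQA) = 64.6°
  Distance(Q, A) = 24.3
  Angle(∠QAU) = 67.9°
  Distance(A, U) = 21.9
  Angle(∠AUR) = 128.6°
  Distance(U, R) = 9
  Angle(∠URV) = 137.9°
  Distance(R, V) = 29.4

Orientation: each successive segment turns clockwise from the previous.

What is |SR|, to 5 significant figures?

7.7660

F is at the origin; FS runs at -148.4° with length 9.7, so S = (-8.2618, -5.0827). FS is perpendicular to SQ, so SQ runs at 121.60°; with |SQ| = 16.7, Q = (-17.012, 9.1412). ∠SQA = 64.6° gives QA at 6.2000° from the x-axis; with |QA| = 24.3, A = (7.1456, 11.766). ∠QAU = 67.9° gives AU at -105.90° from the x-axis; with |AU| = 21.9, U = (1.1458, -9.2966). ∠AUR = 128.6° gives UR at -157.30° from the x-axis; with |UR| = 9.0, R = (-7.1570, -12.770). Then |SR| = |R − S| = 7.7660.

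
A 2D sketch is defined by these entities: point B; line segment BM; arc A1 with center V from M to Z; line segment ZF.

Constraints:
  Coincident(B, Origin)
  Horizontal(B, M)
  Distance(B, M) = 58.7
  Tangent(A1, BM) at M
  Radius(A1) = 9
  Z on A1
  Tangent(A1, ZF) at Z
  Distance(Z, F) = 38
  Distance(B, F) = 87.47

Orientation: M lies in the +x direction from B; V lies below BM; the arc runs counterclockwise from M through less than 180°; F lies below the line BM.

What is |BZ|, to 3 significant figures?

53.7

Checks: |VZ| = 9.000 ✓; ∠(VZ, ZF) = 90.00° ✓; |ZF| = 38.00 ✓; |BF| = 87.47 ✓.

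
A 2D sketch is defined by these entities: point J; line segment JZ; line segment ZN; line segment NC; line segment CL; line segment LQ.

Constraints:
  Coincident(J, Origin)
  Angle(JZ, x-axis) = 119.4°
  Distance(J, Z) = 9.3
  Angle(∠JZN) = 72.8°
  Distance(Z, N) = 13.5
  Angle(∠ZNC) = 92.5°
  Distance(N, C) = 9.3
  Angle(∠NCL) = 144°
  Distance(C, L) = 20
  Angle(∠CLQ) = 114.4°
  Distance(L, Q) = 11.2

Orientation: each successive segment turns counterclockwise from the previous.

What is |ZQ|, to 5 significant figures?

25.547

J is at the origin; JZ runs at 119.4° with length 9.3, so Z = (-4.5654, 8.1023). ∠JZN = 72.8° gives ZN at -133.40° from the x-axis; with |ZN| = 13.5, N = (-13.841, -1.7065). ∠ZNC = 92.5° gives NC at -45.900° from the x-axis; with |NC| = 9.3, C = (-7.3691, -8.3850). ∠NCL = 144.0° gives CL at -9.9000° from the x-axis; with |CL| = 20.0, L = (12.333, -11.824). ∠CLQ = 114.4° gives LQ at 55.700° from the x-axis; with |LQ| = 11.2, Q = (18.645, -2.5713). Then |ZQ| = |Q − Z| = 25.547.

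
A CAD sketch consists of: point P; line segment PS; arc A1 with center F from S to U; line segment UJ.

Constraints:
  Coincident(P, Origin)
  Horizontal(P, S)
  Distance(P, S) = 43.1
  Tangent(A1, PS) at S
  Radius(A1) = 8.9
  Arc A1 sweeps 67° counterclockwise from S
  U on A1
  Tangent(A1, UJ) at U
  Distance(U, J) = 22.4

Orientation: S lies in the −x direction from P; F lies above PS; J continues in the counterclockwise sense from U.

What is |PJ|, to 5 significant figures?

36.909

P is at the origin; P and S share the same y with |PS| = 43.1 and S on the −x side, so S = (-43.100, 0.0000). Since A1 is tangent to PS there, FS ⟂ PS, so F = S + (0, 8.9) = (-43.100, 8.9000). On A1, S sits at bearing -90° from F; a 67° counterclockwise sweep puts U at bearing -23°, so U = F + 8.9·(cos -23°, sin -23°) = (-34.908, 5.4225). Since A1 is tangent to UJ there, FU ⟂ UJ, so UJ runs along (−sin -23°, cos -23°); with |UJ| = 22.4, J = (-26.155, 26.042). Then |PJ| = |J − P| = 36.909.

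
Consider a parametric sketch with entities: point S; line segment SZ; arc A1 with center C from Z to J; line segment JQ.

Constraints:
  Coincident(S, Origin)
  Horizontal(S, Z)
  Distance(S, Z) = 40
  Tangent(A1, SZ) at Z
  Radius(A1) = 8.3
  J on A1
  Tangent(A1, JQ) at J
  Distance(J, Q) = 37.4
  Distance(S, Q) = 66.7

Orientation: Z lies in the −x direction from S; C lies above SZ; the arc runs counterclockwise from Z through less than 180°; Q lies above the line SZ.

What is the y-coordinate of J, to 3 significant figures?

11.9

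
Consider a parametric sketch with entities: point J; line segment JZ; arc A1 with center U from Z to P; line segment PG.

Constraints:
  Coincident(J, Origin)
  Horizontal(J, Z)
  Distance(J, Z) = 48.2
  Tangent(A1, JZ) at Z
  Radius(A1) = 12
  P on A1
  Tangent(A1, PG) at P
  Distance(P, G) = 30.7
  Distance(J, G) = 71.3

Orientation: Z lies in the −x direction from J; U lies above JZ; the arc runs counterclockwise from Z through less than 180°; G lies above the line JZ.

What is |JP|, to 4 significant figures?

42.81

J is at the origin; J and Z share the same y with |JZ| = 48.2 and Z on the −x side, so Z = (-48.20, 0.000). Since A1 is tangent to JZ there, UZ ⟂ JZ, so U = Z + (0, 12) = (-48.20, 12.00). Since UP ⟂ PG (tangency), |UG| = √(12.0² + 30.7²) = 32.96 regardless of where P sits on A1. So G lies on both circle(J, 71.3) and circle(U, 32.96); the above-JZ intersection is G = (-56.10, 44.00). P is the foot of the tangent from G: P = (-38.40, 18.92).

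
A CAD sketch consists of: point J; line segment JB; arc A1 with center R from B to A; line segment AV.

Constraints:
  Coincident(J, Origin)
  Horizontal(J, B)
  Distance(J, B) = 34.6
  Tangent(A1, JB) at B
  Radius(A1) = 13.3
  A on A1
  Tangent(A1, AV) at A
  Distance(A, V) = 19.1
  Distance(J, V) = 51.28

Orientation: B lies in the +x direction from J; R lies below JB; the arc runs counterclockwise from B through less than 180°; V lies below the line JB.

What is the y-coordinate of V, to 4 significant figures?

-36.53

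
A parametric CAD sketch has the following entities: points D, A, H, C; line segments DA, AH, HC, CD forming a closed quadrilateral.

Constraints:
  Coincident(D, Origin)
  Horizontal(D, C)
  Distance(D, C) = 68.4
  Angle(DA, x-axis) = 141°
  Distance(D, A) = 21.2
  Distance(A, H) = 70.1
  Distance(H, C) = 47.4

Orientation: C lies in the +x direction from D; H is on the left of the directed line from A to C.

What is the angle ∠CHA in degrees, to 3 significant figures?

91.9°

D is at the origin; DC is horizontal with |DC| = 68.4 and C in +x, so C = (68.4, 0). DA runs at 141.0° with |DA| = 21.2, so A = (-16.5, 13.3). H is determined by |AH| = 70.1 and |HC| = 47.4 together: it lies at the intersection of circle(A, 70.1) and circle(C, 47.4). With |AC| = 85.9, the foot of the radical line on AC is 58.5 from A and the perpendicular offset is √(70.1² − 58.5²) = 38.7. Taking the left-of-AC solution: H = (47.3, 42.4).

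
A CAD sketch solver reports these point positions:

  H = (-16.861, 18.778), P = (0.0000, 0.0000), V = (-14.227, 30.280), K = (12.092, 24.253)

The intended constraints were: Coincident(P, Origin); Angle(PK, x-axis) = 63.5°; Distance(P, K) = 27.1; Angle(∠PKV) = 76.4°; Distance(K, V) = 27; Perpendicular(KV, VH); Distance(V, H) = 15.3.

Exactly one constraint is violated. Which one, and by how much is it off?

Distance(V, H) = 15.3 — off by 3.50.

P = (0.00, 0.00) ✓; PK at 63.50° ✓; |PK| = 27.10 ✓; ∠PKV = 76.40° ✓; |KV| = 27.00 ✓; ∠(KV, VH) = 90.00° ✓; |VH| = 11.80 ✗.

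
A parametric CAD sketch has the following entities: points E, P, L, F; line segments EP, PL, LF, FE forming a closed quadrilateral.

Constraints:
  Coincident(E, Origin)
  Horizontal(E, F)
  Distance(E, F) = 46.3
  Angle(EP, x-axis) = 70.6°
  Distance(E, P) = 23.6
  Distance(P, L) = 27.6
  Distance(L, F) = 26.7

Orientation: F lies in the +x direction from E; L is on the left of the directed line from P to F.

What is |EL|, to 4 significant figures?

42.94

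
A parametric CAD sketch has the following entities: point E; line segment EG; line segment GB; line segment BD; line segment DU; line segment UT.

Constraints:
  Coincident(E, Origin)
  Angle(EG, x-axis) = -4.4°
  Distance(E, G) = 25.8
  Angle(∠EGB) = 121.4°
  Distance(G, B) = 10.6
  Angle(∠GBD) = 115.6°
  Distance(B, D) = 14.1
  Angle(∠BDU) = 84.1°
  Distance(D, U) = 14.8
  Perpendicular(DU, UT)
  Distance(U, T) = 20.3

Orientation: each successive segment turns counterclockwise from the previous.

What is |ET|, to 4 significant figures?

25.23

E is at the origin; EG runs at -4.4° with length 25.8, so G = (25.72, -1.979). ∠EGB = 121.4° gives GB at 54.20° from the x-axis; with |GB| = 10.6, B = (31.92, 6.618). ∠GBD = 115.6° gives BD at 118.6° from the x-axis; with |BD| = 14.1, D = (25.17, 19.00). ∠BDU = 84.1° gives DU at -145.5° from the x-axis; with |DU| = 14.8, U = (12.98, 10.61). DU is perpendicular to UT, so UT runs at -55.50°; with |UT| = 20.3, T = (24.48, -6.115). Then |ET| = |T − E| = 25.23.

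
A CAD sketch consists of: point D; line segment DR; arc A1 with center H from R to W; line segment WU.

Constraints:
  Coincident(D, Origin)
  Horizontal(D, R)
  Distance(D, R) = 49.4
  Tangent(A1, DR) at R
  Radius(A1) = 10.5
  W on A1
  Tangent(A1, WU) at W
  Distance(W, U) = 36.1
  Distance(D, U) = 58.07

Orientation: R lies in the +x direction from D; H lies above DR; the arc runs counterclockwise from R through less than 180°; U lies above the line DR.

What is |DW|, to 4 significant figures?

60.17

D is at the origin; DR is horizontal with |DR| = 49.4 and R on the +x side, so R = (49.40, 0.000). The tangent condition forces HR to be normal to DR, so H = R + (0, 10.5) = (49.40, 10.50). Since HW ⟂ WU (tangency), |HU| = √(10.5² + 36.1²) = 37.60 regardless of where W sits on A1. So U lies on both circle(D, 58.07) and circle(H, 37.60); the above-DR intersection is U = (35.95, 45.61). W is the foot of the tangent from U: W = (57.77, 16.85).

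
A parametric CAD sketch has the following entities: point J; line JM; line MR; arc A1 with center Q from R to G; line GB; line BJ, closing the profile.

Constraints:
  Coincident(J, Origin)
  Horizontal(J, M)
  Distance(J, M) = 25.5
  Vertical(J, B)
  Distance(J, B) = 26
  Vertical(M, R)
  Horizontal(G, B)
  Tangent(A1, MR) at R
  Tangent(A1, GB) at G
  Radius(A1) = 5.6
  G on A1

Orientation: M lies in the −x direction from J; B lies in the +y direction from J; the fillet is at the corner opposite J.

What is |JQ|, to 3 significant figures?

28.5

J is at the origin; JM is horizontal with |JM| = 25.5 and M on the −x side, so M = (-25.5, 0.00). JB is vertical with |JB| = 26.0 and B on the +y side, so B = (0.00, 26.0). The virtual corner opposite J is at (-25.5, 26.0). Tangency of A1 to MR means the radius QR is perpendicular to MR and A1 meets GB tangentially, so QG is at right angles to GB, with radius 5.6, so the center Q sits 5.6 in from both sides at Q = (-19.9, 20.4). Then |JQ| = |Q − J| = 28.5.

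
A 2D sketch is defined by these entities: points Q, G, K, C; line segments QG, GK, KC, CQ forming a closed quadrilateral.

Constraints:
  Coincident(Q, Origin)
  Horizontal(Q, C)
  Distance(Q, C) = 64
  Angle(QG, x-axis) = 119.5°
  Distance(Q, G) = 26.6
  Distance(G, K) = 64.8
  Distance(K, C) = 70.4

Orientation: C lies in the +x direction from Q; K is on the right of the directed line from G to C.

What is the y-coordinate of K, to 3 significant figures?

-39.0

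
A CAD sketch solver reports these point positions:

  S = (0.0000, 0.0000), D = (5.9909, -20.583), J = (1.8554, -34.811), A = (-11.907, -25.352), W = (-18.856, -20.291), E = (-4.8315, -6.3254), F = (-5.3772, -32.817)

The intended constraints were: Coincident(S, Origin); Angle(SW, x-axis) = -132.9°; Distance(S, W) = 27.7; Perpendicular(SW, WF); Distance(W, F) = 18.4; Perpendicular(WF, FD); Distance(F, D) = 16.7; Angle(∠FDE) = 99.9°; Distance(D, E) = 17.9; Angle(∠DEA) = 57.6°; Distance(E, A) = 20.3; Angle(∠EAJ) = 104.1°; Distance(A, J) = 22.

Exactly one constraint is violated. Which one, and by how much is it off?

Distance(A, J) = 22 — off by 5.30.

S = (0.00, 0.00) ✓; SW at -132.9° ✓; |SW| = 27.70 ✓; ∠(SW, WF) = 90.00° ✓; |WF| = 18.40 ✓; ∠(WF, FD) = 90.00° ✓; |FD| = 16.70 ✓; ∠FDE = 99.90° ✓; |DE| = 17.90 ✓; ∠DEA = 57.60° ✓; |EA| = 20.30 ✓; ∠EAJ = 104.1° ✓; |AJ| = 16.70 ✗.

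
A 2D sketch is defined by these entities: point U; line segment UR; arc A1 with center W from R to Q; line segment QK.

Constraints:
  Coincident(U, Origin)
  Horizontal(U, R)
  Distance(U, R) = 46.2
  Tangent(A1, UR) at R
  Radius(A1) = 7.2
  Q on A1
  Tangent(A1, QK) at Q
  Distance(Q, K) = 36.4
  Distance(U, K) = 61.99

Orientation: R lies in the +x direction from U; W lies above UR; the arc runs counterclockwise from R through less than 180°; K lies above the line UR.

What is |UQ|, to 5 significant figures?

53.917

Checks: |WQ| = 7.200 ✓; ∠(WQ, QK) = 90.00° ✓; |QK| = 36.40 ✓; |UK| = 61.99 ✓.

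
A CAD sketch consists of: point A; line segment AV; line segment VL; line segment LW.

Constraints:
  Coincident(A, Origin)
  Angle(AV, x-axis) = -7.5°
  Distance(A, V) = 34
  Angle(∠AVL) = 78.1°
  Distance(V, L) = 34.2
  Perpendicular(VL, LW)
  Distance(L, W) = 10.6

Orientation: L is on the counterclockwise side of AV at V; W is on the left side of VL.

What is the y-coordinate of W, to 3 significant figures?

28.8

∠AVL = 78.1°, so VL runs at -7.5° + (180° − 78.1°) = 94.4° from the x-axis; with |VL| = 34.2, L = V + 34.2·(cos 94.4°, sin 94.4°) = (31.1, 29.7). VL is perpendicular to LW; with |LW| = 10.6 on the left of VL, W = L + 10.6·(-0.997, -0.0767) = (20.5, 28.8). So W.y = 28.8.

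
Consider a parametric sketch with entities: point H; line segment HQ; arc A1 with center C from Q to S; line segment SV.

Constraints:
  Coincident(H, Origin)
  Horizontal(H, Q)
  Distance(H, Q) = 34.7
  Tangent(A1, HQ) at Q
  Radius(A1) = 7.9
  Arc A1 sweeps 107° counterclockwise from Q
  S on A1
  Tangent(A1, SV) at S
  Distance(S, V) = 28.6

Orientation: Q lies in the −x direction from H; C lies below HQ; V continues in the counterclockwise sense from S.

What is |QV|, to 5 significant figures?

37.569

H is at the origin; HQ is horizontal with |HQ| = 34.7 and Q on the −x side, so Q = (-34.700, 0.0000). A1 meets HQ tangentially, so CQ is at right angles to HQ, so C = Q + (0, -7.9) = (-34.700, -7.9000). On A1, Q sits at bearing 90° from C; a 107° counterclockwise sweep puts S at bearing 197°, so S = C + 7.9·(cos 197°, sin 197°) = (-42.255, -10.210). The tangent condition forces CS to be normal to SV, so SV runs along (−sin 197°, cos 197°); with |SV| = 28.6, V = (-33.893, -37.560). Then |QV| = |V − Q| = 37.569.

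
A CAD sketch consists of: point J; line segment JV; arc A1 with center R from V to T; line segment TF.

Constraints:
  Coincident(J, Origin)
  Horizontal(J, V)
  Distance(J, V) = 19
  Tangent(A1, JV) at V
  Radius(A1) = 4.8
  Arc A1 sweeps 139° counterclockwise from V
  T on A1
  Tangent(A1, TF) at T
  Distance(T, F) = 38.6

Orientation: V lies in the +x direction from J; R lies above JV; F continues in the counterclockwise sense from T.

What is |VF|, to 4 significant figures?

42.59

J is at the origin; J and V share the same y with |JV| = 19.0 and V on the +x side, so V = (19.00, 0.000). The tangent condition forces RV to be normal to JV, so R = V + (0, 4.8) = (19.00, 4.800). On A1, V sits at bearing -90° from R; a 139° counterclockwise sweep puts T at bearing 49°, so T = R + 4.8·(cos 49°, sin 49°) = (22.15, 8.423). A1 meets TF tangentially, so RT is at right angles to TF, so TF runs along (−sin 49°, cos 49°); with |TF| = 38.6, F = (-6.983, 33.75). Then |VF| = |F − V| = 42.59.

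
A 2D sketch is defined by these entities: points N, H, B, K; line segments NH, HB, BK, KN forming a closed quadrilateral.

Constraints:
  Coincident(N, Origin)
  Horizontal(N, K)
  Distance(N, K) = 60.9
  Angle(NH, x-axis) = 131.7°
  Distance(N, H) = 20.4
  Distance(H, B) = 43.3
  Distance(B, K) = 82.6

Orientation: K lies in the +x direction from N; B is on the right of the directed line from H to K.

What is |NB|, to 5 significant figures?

32.622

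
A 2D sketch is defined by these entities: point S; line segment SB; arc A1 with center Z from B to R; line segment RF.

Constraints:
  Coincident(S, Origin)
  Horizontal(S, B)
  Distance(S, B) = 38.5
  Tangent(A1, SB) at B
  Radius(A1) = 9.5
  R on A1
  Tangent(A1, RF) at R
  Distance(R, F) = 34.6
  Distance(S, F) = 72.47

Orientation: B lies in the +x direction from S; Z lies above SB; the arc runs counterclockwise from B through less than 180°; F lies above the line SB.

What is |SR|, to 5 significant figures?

47.159

Checks: |ZB| = 9.500 ✓; |ZR| = 9.500 ✓; ∠(ZR, RF) = 90.00° ✓; |RF| = 34.60 ✓; |SF| = 72.47 ✓.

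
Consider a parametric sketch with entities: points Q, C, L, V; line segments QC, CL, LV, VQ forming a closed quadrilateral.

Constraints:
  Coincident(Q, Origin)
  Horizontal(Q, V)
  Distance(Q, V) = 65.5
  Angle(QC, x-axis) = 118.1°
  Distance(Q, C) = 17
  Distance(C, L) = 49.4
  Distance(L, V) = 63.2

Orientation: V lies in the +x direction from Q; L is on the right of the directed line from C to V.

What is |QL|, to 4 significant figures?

32.56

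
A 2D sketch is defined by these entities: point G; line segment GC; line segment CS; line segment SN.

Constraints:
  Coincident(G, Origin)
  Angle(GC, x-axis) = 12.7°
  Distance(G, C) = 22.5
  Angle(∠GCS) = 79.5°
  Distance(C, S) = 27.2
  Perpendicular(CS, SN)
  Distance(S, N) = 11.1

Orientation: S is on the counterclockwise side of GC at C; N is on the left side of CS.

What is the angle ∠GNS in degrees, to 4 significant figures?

115.5°

∠GCS = 79.5°, so CS runs at 12.7° + (180° − 79.5°) = 113.2° from the x-axis; with |CS| = 27.2, S = C + 27.2·(cos 113.2°, sin 113.2°) = (11.23, 29.95). The perpendicularity gives SN at right angles to CS; with |SN| = 11.1 on the left of CS, N = S + 11.1·(-0.9191, -0.3939) = (1.032, 25.57). Then cos ∠GNS = NG·NS / (|NG||NS|), giving 115.5°.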